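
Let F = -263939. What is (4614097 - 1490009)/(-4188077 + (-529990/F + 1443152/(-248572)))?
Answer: -51241170401940376/68692739069949691 ≈ -0.74595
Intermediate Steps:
(4614097 - 1490009)/(-4188077 + (-529990/F + 1443152/(-248572))) = (4614097 - 1490009)/(-4188077 + (-529990/(-263939) + 1443152/(-248572))) = 3124088/(-4188077 + (-529990*(-1/263939) + 1443152*(-1/248572))) = 3124088/(-4188077 + (529990/263939 - 360788/62143)) = 3124088/(-4188077 - 62290855362/16401961277) = 3124088/(-68692739069949691/16401961277) = 3124088*(-16401961277/68692739069949691) = -51241170401940376/68692739069949691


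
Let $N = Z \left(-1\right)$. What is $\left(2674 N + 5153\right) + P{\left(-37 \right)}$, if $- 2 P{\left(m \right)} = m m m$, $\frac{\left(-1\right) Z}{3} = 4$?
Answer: $\frac{125135}{2} \approx 62568.0$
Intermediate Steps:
$Z = -12$ ($Z = \left(-3\right) 4 = -12$)
$N = 12$ ($N = \left(-12\right) \left(-1\right) = 12$)
$P{\left(m \right)} = - \frac{m^{3}}{2}$ ($P{\left(m \right)} = - \frac{m m m}{2} = - \frac{m^{2} m}{2} = - \frac{m^{3}}{2}$)
$\left(2674 N + 5153\right) + P{\left(-37 \right)} = \left(2674 \cdot 12 + 5153\right) - \frac{\left(-37\right)^{3}}{2} = \left(32088 + 5153\right) - - \frac{50653}{2} = 37241 + \frac{50653}{2} = \frac{125135}{2}$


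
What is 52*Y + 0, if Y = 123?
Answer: 6396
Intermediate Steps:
52*Y + 0 = 52*123 + 0 = 6396 + 0 = 6396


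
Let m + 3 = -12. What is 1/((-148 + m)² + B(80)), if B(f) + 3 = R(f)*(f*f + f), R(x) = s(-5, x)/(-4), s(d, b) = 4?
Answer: 1/20086 ≈ 4.9786e-5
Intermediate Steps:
m = -15 (m = -3 - 12 = -15)
R(x) = -1 (R(x) = 4/(-4) = 4*(-¼) = -1)
B(f) = -3 - f - f² (B(f) = -3 - (f*f + f) = -3 - (f² + f) = -3 - (f + f²) = -3 + (-f - f²) = -3 - f - f²)
1/((-148 + m)² + B(80)) = 1/((-148 - 15)² + (-3 - 1*80 - 1*80²)) = 1/((-163)² + (-3 - 80 - 1*6400)) = 1/(26569 + (-3 - 80 - 6400)) = 1/(26569 - 6483) = 1/20086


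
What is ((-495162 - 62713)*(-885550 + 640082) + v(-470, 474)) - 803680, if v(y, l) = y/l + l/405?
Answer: 1460461439987207/10665 ≈ 1.3694e+11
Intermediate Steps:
v(y, l) = l/405 + y/l (v(y, l) = y/l + l*(1/405) = y/l + l/405 = l/405 + y/l)
((-495162 - 62713)*(-885550 + 640082) + v(-470, 474)) - 803680 = ((-495162 - 62713)*(-885550 + 640082) + ((1/405)*474 - 470/474)) - 803680 = (-557875*(-245468) + (158/135 - 470*1/474)) - 803680 = (136940460500 + (158/135 - 235/237)) - 803680 = (136940460500 + 1907/10665) - 803680 = 1460470011234407/10665 - 803680 = 1460461439987207/10665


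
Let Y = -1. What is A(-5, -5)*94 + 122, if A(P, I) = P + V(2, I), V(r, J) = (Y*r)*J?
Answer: 592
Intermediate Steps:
V(r, J) = -J*r (V(r, J) = (-r)*J = -J*r)
A(P, I) = P - 2*I (A(P, I) = P - 1*I*2 = P - 2*I)
A(-5, -5)*94 + 122 = (-5 - 2*(-5))*94 + 122 = (-5 + 10)*94 + 122 = 5*94 + 122 = 470 + 122 = 592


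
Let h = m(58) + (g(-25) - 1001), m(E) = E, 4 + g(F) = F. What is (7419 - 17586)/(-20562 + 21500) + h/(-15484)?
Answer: -5589789/518714 ≈ -10.776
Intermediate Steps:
g(F) = -4 + F
h = -972 (h = 58 + ((-4 - 25) - 1001) = 58 + (-29 - 1001) = 58 - 1030 = -972)
(7419 - 17586)/(-20562 + 21500) + h/(-15484) = (7419 - 17586)/(-20562 + 21500) - 972/(-15484) = -10167/938 - 972*(-1/15484) = -10167*1/938 + 243/3871 = -10167/938 + 243/3871 = -5589789/518714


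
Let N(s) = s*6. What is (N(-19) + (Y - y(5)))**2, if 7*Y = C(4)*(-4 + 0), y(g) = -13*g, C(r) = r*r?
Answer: 165649/49 ≈ 3380.6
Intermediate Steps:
C(r) = r**2
N(s) = 6*s
Y = -64/7 (Y = (4**2*(-4 + 0))/7 = (16*(-4))/7 = (1/7)*(-64) = -64/7 ≈ -9.1429)
(N(-19) + (Y - y(5)))**2 = (6*(-19) + (-64/7 - (-13)*5))**2 = (-114 + (-64/7 - 1*(-65)))**2 = (-114 + (-64/7 + 65))**2 = (-114 + 391/7)**2 = (-407/7)**2 = 165649/49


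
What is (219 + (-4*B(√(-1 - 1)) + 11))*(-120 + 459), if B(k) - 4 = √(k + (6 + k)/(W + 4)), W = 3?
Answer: 72546 - 1356*√(42 + 56*I*√2)/7 ≈ 70974.0 - 945.47*I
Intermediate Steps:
B(k) = 4 + √(6/7 + 8*k/7) (B(k) = 4 + √(k + (6 + k)/(3 + 4)) = 4 + √(k + (6 + k)/7) = 4 + √(k + (6 + k)*(⅐)) = 4 + √(k + (6/7 + k/7)) = 4 + √(6/7 + 8*k/7))
(219 + (-4*B(√(-1 - 1)) + 11))*(-120 + 459) = (219 + (-4*(4 + √(42 + 56*√(-1 - 1))/7) + 11))*(-120 + 459) = (219 + (-4*(4 + √(42 + 56*√(-2))/7) + 11))*339 = (219 + (-4*(4 + √(42 + 56*(I*√2))/7) + 11))*339 = (219 + (-4*(4 + √(42 + 56*I*√2)/7) + 11))*339 = (219 + ((-16 - 4*√(42 + 56*I*√2)/7) + 11))*339 = (219 + (-5 - 4*√(42 + 56*I*√2)/7))*339 = (214 - 4*√(42 + 56*I*√2)/7)*339 = 72546 - 1356*√(42 + 56*I*√2)/7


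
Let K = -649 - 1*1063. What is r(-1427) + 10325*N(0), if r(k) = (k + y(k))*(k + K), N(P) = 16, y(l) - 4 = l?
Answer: 9111350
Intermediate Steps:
y(l) = 4 + l
K = -1712 (K = -649 - 1063 = -1712)
r(k) = (-1712 + k)*(4 + 2*k) (r(k) = (k + (4 + k))*(k - 1712) = (4 + 2*k)*(-1712 + k) = (-1712 + k)*(4 + 2*k))
r(-1427) + 10325*N(0) = (-6848 - 3420*(-1427) + 2*(-1427)**2) + 10325*16 = (-6848 + 4880340 + 2*2036329) + 165200 = (-6848 + 4880340 + 4072658) + 165200 = 8946150 + 165200 = 9111350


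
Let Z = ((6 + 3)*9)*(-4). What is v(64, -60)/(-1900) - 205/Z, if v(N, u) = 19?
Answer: 1261/2025 ≈ 0.62272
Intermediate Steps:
Z = -324 (Z = (9*9)*(-4) = 81*(-4) = -324)
v(64, -60)/(-1900) - 205/Z = 19/(-1900) - 205/(-324) = 19*(-1/1900) - 205*(-1/324) = -1/100 + 205/324 = 1261/2025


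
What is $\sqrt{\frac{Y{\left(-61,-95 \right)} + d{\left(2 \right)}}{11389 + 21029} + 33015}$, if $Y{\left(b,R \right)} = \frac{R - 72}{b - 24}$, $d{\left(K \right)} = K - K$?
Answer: $\frac{\sqrt{27853455423731890}}{918510} \approx 181.7$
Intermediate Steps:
$d{\left(K \right)} = 0$
$Y{\left(b,R \right)} = \frac{-72 + R}{-24 + b}$
$\sqrt{\frac{Y{\left(-61,-95 \right)} + d{\left(2 \right)}}{11389 + 21029} + 33015} = \sqrt{\frac{\frac{-72 - 95}{-24 - 61} + 0}{11389 + 21029} + 33015} = \sqrt{\frac{\frac{1}{-85} \left(-167\right) + 0}{32418} + 33015} = \sqrt{\left(\left(- \frac{1}{85}\right) \left(-167\right) + 0\right) \frac{1}{32418} + 33015} = \sqrt{\left(\frac{167}{85} + 0\right) \frac{1}{32418} + 33015} = \sqrt{\frac{167}{85} \cdot \frac{1}{32418} + 33015} = \sqrt{\frac{167}{2755530} + 33015} = \sqrt{\frac{90973823117}{2755530}} = \frac{\sqrt{27853455423731890}}{918510}$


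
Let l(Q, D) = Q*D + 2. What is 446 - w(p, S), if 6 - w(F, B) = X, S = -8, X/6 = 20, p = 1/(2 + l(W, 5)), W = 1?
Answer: 560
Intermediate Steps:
l(Q, D) = 2 + D*Q (l(Q, D) = D*Q + 2 = 2 + D*Q)
p = ⅑ (p = 1/(2 + (2 + 5*1)) = 1/(2 + (2 + 5)) = 1/(2 + 7) = 1/9 = ⅑ ≈ 0.11111)
X = 120 (X = 6*20 = 120)
w(F, B) = -114 (w(F, B) = 6 - 1*120 = 6 - 120 = -114)
446 - w(p, S) = 446 - 1*(-114) = 446 + 114 = 560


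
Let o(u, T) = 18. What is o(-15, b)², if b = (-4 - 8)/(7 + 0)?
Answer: 324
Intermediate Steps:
b = -12/7 ≈ -1.7143
o(-15, b)² = 18² = 324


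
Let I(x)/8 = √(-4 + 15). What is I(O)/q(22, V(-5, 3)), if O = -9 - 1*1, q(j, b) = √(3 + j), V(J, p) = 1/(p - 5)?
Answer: 8*√11/5 ≈ 5.3066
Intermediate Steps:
V(J, p) = 1/(-5 + p)
O = -10 (O = -9 - 1 = -10)
I(x) = 8*√11 (I(x) = 8*√(-4 + 15) = 8*√11)
I(O)/q(22, V(-5, 3)) = (8*√11)/(√(3 + 22)) = (8*√11)/(√25) = (8*√11)/5 = (8*√11)*(⅕) = 8*√11/5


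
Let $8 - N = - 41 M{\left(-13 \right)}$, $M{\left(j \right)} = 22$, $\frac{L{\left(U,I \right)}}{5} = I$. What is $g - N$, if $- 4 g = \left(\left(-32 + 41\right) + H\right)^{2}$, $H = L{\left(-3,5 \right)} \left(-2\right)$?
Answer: $- \frac{5321}{4} \approx -1330.3$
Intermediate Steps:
$L{\left(U,I \right)} = 5 I$
$H = -50$ ($H = 5 \cdot 5 \left(-2\right) = 25 \left(-2\right) = -50$)
$g = - \frac{1681}{4}$ ($g = - \frac{\left(\left(-32 + 41\right) - 50\right)^{2}}{4} = - \frac{\left(9 - 50\right)^{2}}{4} = - \frac{\left(-41\right)^{2}}{4} = \left(- \frac{1}{4}\right) 1681 = - \frac{1681}{4} \approx -420.25$)
$N = 910$ ($N = 8 - \left(-41\right) 22 = 8 - -902 = 8 + 902 = 910$)
$g - N = - \frac{1681}{4} - 910 = - \frac{5321}{4}$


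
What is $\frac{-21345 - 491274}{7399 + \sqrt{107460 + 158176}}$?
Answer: $- \frac{180612761}{2594265} + \frac{341746 \sqrt{66409}}{18159855} \approx -64.77$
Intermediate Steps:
$\frac{-21345 - 491274}{7399 + \sqrt{107460 + 158176}} = - \frac{512619}{7399 + \sqrt{265636}} = - \frac{512619}{7399 + 2 \sqrt{66409}}$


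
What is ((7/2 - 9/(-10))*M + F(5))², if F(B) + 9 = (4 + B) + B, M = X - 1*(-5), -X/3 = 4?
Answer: 16641/25 ≈ 665.64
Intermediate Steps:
X = -12 (X = -3*4 = -12)
M = -7 (M = -12 - 1*(-5) = -12 + 5 = -7)
F(B) = -5 + 2*B (F(B) = -9 + ((4 + B) + B) = -9 + (4 + 2*B) = -5 + 2*B)
((7/2 - 9/(-10))*M + F(5))² = ((7/2 - 9/(-10))*(-7) + (-5 + 2*5))² = ((7*(½) - 9*(-⅒))*(-7) + (-5 + 10))² = ((7/2 + 9/10)*(-7) + 5)² = ((22/5)*(-7) + 5)² = (-154/5 + 5)² = (-129/5)² = 16641/25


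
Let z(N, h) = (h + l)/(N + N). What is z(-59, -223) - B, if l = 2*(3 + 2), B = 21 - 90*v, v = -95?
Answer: -1011165/118 ≈ -8569.2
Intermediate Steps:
B = 8571 (B = 21 - 90*(-95) = 21 + 8550 = 8571)
l = 10 (l = 2*5 = 10)
z(N, h) = (10 + h)/(2*N) (z(N, h) = (h + 10)/(N + N) = (10 + h)/((2*N)) = (10 + h)*(1/(2*N)) = (10 + h)/(2*N))
z(-59, -223) - B = (½)*(10 - 223)/(-59) - 1*8571 = (½)*(-1/59)*(-213) - 8571 = 213/118 - 8571 = -1011165/118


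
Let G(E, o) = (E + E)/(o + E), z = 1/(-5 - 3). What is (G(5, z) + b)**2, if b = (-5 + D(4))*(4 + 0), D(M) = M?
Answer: 5776/1521 ≈ 3.7975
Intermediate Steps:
z = -1/8 (z = 1/(-8) = -1/8 ≈ -0.12500)
b = -4 (b = (-5 + 4)*(4 + 0) = -1*4 = -4)
G(E, o) = 2*E/(E + o) (G(E, o) = (2*E)/(E + o) = 2*E/(E + o))
(G(5, z) + b)**2 = (2*5/(5 - 1/8) - 4)**2 = (2*5/(39/8) - 4)**2 = (2*5*(8/39) - 4)**2 = (80/39 - 4)**2 = (-76/39)**2 = 5776/1521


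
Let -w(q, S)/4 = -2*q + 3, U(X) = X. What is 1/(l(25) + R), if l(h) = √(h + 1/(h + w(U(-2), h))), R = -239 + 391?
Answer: 228/34619 - √222/69238 ≈ 0.0063708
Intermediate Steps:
w(q, S) = -12 + 8*q (w(q, S) = -4*(-2*q + 3) = -4*(3 - 2*q) = -12 + 8*q)
R = 152
l(h) = √(h + 1/(-28 + h)) (l(h) = √(h + 1/(h + (-12 + 8*(-2)))) = √(h + 1/(h + (-12 - 16))) = √(h + 1/(h - 28)) = √(h + 1/(-28 + h)))
1/(l(25) + R) = 1/(√((1 + 25*(-28 + 25))/(-28 + 25)) + 152) = 1/(√((1 + 25*(-3))/(-3)) + 152) = 1/(√(-(1 - 75)/3) + 152) = 1/(√(-⅓*(-74)) + 152) = 1/(√(74/3) + 152) = 1/(√222/3 + 152) = 1/(152 + √222/3)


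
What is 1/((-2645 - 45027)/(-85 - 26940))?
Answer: 27025/47672 ≈ 0.56689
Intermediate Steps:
1/((-2645 - 45027)/(-85 - 26940)) = 1/(-47672/(-27025)) = 1/(-47672*(-1/27025)) = 1/(47672/27025) = 27025/47672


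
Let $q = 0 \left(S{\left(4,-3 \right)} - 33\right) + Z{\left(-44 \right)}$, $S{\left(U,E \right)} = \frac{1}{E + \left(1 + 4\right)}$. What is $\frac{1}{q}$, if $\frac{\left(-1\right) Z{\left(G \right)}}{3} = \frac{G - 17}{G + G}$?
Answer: $- \frac{88}{183} \approx -0.48087$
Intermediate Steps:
$S{\left(U,E \right)} = \frac{1}{5 + E}$ ($S{\left(U,E \right)} = \frac{1}{E + 5} = \frac{1}{5 + E}$)
$Z{\left(G \right)} = - \frac{3 \left(-17 + G\right)}{2 G}$ ($Z{\left(G \right)} = - 3 \frac{G - 17}{G + G} = - 3 \frac{-17 + G}{2 G} = - \frac{3 \left(-17 + G\right)}{2 G}$)
$q = - \frac{183}{88}$ ($q = 0 \left(\frac{1}{5 - 3} - 33\right) + \frac{3 \left(17 - -44\right)}{2 \left(-44\right)} = 0 \left(\frac{1}{2} - 33\right) + \frac{3}{2} \left(- \frac{1}{44}\right) \left(17 + 44\right) = 0 \left(\frac{1}{2} - 33\right) + \frac{3}{2} \left(- \frac{1}{44}\right) 61 = 0 \left(- \frac{65}{2}\right) - \frac{183}{88} = 0 - \frac{183}{88} = - \frac{183}{88} \approx -2.0795$)
$\frac{1}{q} = \frac{1}{- \frac{183}{88}} = - \frac{88}{183}$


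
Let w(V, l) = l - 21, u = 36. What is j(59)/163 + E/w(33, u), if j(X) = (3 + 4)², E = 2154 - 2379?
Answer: -2396/163 ≈ -14.699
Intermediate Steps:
w(V, l) = -21 + l
E = -225
j(X) = 49 (j(X) = 7² = 49)
j(59)/163 + E/w(33, u) = 49/163 - 225/(-21 + 36) = 49*(1/163) - 225/15 = 49/163 - 225*1/15 = 49/163 - 15 = -2396/163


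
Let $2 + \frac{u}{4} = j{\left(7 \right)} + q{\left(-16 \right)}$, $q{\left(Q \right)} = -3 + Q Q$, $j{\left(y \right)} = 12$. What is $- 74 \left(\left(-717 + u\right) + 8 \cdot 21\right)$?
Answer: $-37222$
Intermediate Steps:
$q{\left(Q \right)} = -3 + Q^{2}$
$u = 1052$ ($u = -8 + 4 \left(12 - \left(3 - \left(-16\right)^{2}\right)\right) = -8 + 4 \left(12 + \left(-3 + 256\right)\right) = -8 + 4 \left(12 + 253\right) = -8 + 4 \cdot 265 = -8 + 1060 = 1052$)
$- 74 \left(\left(-717 + u\right) + 8 \cdot 21\right) = - 74 \left(\left(-717 + 1052\right) + 8 \cdot 21\right) = - 74 \left(335 + 168\right) = \left(-74\right) 503 = -37222$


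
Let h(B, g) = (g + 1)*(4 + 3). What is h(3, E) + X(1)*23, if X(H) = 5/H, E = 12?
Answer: 206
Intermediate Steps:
h(B, g) = 7 + 7*g (h(B, g) = (1 + g)*7 = 7 + 7*g)
h(3, E) + X(1)*23 = (7 + 7*12) + (5/1)*23 = (7 + 84) + (5*1)*23 = 91 + 5*23 = 91 + 115 = 206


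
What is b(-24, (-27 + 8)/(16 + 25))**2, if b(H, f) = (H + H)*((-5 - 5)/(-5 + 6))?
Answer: 230400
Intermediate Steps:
b(H, f) = -20*H (b(H, f) = (2*H)*(-10/1) = (2*H)*(-10*1) = (2*H)*(-10) = -20*H)
b(-24, (-27 + 8)/(16 + 25))**2 = (-20*(-24))**2 = 480**2 = 230400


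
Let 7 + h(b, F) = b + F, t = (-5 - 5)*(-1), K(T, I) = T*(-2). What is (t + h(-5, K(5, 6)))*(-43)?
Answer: 516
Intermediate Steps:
K(T, I) = -2*T
t = 10 (t = -10*(-1) = 10)
h(b, F) = -7 + F + b (h(b, F) = -7 + (b + F) = -7 + (F + b) = -7 + F + b)
(t + h(-5, K(5, 6)))*(-43) = (10 + (-7 - 2*5 - 5))*(-43) = (10 + (-7 - 10 - 5))*(-43) = (10 - 22)*(-43) = -12*(-43) = 516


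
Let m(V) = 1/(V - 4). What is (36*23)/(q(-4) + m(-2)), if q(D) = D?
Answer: -4968/25 ≈ -198.72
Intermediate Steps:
m(V) = 1/(-4 + V)
(36*23)/(q(-4) + m(-2)) = (36*23)/(-4 + 1/(-4 - 2)) = 828/(-4 + 1/(-6)) = 828/(-4 - ⅙) = 828/(-25/6) = 828*(-6/25) = -4968/25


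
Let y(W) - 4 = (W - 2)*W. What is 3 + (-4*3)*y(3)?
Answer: -81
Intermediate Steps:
y(W) = 4 + W*(-2 + W) (y(W) = 4 + (W - 2)*W = 4 + (-2 + W)*W = 4 + W*(-2 + W))
3 + (-4*3)*y(3) = 3 + (-4*3)*(4 + 3² - 2*3) = 3 - 12*(4 + 9 - 6) = 3 - 12*7 = 3 - 84 = -81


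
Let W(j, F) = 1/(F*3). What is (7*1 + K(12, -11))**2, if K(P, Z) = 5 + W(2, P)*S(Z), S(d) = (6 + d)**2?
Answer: 208849/1296 ≈ 161.15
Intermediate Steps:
W(j, F) = 1/(3*F)
K(P, Z) = 5 + (6 + Z)**2/(3*P) (K(P, Z) = 5 + (1/(3*P))*(6 + Z)**2 = 5 + (6 + Z)**2/(3*P))
(7*1 + K(12, -11))**2 = (7*1 + (5 + (1/3)*(6 - 11)**2/12))**2 = (7 + (5 + (1/3)*(1/12)*(-5)**2))**2 = (7 + (5 + (1/3)*(1/12)*25))**2 = (7 + (5 + 25/36))**2 = (7 + 205/36)**2 = (457/36)**2 = 208849/1296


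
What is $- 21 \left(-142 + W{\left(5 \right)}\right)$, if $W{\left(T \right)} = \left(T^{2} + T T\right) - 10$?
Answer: $2142$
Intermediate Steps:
$W{\left(T \right)} = -10 + 2 T^{2}$ ($W{\left(T \right)} = \left(T^{2} + T^{2}\right) - 10 = 2 T^{2} - 10 = -10 + 2 T^{2}$)
$- 21 \left(-142 + W{\left(5 \right)}\right) = - 21 \left(-142 - \left(10 - 2 \cdot 5^{2}\right)\right) = - 21 \left(-142 + \left(-10 + 2 \cdot 25\right)\right) = - 21 \left(-142 + \left(-10 + 50\right)\right) = - 21 \left(-142 + 40\right) = \left(-21\right) \left(-102\right) = 2142$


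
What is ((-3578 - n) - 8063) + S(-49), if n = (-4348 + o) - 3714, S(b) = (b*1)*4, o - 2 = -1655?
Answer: -2122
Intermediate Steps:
o = -1653 (o = 2 - 1655 = -1653)
S(b) = 4*b (S(b) = b*4 = 4*b)
n = -9715 (n = (-4348 - 1653) - 3714 = -6001 - 3714 = -9715)
((-3578 - n) - 8063) + S(-49) = ((-3578 - 1*(-9715)) - 8063) + 4*(-49) = ((-3578 + 9715) - 8063) - 196 = (6137 - 8063) - 196 = -1926 - 196 = -2122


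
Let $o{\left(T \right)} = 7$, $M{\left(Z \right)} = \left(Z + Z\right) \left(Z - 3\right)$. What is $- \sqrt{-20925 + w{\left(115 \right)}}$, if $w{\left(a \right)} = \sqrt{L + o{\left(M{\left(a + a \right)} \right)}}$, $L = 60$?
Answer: $- i \sqrt{20925 - \sqrt{67}} \approx - 144.63 i$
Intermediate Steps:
$M{\left(Z \right)} = 2 Z \left(-3 + Z\right)$
$w{\left(a \right)} = \sqrt{67}$ ($w{\left(a \right)} = \sqrt{60 + 7} = \sqrt{67}$)
$- \sqrt{-20925 + w{\left(115 \right)}} = - \sqrt{-20925 + \sqrt{67}}$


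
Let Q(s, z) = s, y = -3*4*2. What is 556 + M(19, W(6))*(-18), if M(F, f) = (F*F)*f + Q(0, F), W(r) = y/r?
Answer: 26548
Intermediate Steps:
y = -24 (y = -12*2 = -24)
W(r) = -24/r
M(F, f) = f*F² (M(F, f) = (F*F)*f + 0 = F²*f + 0 = f*F² + 0 = f*F²)
556 + M(19, W(6))*(-18) = 556 + (-24/6*19²)*(-18) = 556 + (-24*⅙*361)*(-18) = 556 - 4*361*(-18) = 556 - 1444*(-18) = 556 + 25992 = 26548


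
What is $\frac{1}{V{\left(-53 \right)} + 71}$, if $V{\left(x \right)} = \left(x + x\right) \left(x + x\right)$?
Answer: $\frac{1}{11307} \approx 8.8441 \cdot 10^{-5}$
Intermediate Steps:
$V{\left(x \right)} = 4 x^{2}$ ($V{\left(x \right)} = 2 x 2 x = 4 x^{2}$)
$\frac{1}{V{\left(-53 \right)} + 71} = \frac{1}{4 \left(-53\right)^{2} + 71} = \frac{1}{4 \cdot 2809 + 71} = \frac{1}{11236 + 71} = \frac{1}{11307}$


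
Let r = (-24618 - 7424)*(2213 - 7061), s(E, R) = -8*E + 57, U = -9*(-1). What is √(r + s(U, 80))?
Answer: √155339601 ≈ 12464.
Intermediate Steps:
U = 9 (U = -1*(-9) = 9)
s(E, R) = 57 - 8*E
r = 155339616 (r = -32042*(-4848) = 155339616)
√(r + s(U, 80)) = √(155339616 + (57 - 8*9)) = √(155339616 + (57 - 72)) = √(155339616 - 15) = √155339601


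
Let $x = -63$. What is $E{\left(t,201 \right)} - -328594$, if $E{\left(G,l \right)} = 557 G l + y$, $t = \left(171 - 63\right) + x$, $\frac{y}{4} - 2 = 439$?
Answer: $5368423$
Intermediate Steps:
$y = 1764$ ($y = 8 + 4 \cdot 439 = 8 + 1756 = 1764$)
$t = 45$ ($t = \left(171 - 63\right) - 63 = 108 - 63 = 45$)
$E{\left(G,l \right)} = 1764 + 557 G l$ ($E{\left(G,l \right)} = 557 G l + 1764 = 1764 + 557 G l$)
$E{\left(t,201 \right)} - -328594 = \left(1764 + 557 \cdot 45 \cdot 201\right) - -328594 = \left(1764 + 5038065\right) + 328594 = 5039829 + 328594 = 5368423$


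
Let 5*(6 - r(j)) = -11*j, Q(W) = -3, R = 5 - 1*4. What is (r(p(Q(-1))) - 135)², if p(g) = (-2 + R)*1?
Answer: 430336/25 ≈ 17213.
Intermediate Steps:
R = 1 (R = 5 - 4 = 1)
p(g) = -1 (p(g) = (-2 + 1)*1 = -1*1 = -1)
r(j) = 6 + 11*j/5 (r(j) = 6 - (-11)*j/5 = 6 + 11*j/5)
(r(p(Q(-1))) - 135)² = ((6 + (11/5)*(-1)) - 135)² = ((6 - 11/5) - 135)² = (19/5 - 135)² = (-656/5)² = 430336/25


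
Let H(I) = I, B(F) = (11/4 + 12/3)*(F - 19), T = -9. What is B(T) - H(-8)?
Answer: -181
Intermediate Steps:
B(F) = -513/4 + 27*F/4 (B(F) = (11*(¼) + 12*(⅓))*(-19 + F) = (11/4 + 4)*(-19 + F) = 27*(-19 + F)/4 = -513/4 + 27*F/4)
B(T) - H(-8) = (-513/4 + (27/4)*(-9)) - 1*(-8) = (-513/4 - 243/4) + 8 = -189 + 8 = -181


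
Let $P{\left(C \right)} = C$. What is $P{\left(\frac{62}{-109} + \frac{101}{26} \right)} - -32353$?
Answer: $\frac{91697799}{2834} \approx 32356.0$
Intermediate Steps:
$P{\left(\frac{62}{-109} + \frac{101}{26} \right)} - -32353 = \left(\frac{62}{-109} + \frac{101}{26}\right) - -32353 = \left(62 \left(- \frac{1}{109}\right) + 101 \cdot \frac{1}{26}\right) + 32353 = \left(- \frac{62}{109} + \frac{101}{26}\right) + 32353 = \frac{9397}{2834} + 32353 = \frac{91697799}{2834}$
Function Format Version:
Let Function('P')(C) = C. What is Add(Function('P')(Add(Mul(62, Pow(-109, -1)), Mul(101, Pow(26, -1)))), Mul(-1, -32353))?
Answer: Rational(91697799, 2834) ≈ 32356.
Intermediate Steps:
Add(Function('P')(Add(Mul(62, Pow(-109, -1)), Mul(101, Pow(26, -1)))), Mul(-1, -32353)) = Add(Add(Mul(62, Pow(-109, -1)), Mul(101, Pow(26, -1))), Mul(-1, -32353)) = Add(Add(Mul(62, Rational(-1, 109)), Mul(101, Rational(1, 26))), 32353) = Add(Add(Rational(-62, 109), Rational(101, 26)), 32353) = Add(Rational(9397, 2834), 32353) = Rational(91697799, 2834)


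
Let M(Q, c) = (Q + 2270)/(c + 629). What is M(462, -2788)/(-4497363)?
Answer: 2732/9709806717 ≈ 2.8136e-7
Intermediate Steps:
M(Q, c) = (2270 + Q)/(629 + c)
M(462, -2788)/(-4497363) = ((2270 + 462)/(629 - 2788))/(-4497363) = (2732/(-2159))*(-1/4497363) = -1/2159*2732*(-1/4497363) = -2732/2159*(-1/4497363) = 2732/9709806717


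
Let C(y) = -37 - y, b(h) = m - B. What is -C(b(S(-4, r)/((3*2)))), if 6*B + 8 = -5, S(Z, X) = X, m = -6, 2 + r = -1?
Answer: 199/6 ≈ 33.167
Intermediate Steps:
r = -3 (r = -2 - 1 = -3)
B = -13/6 (B = -4/3 + (1/6)*(-5) = -4/3 - 5/6 = -13/6 ≈ -2.1667)
b(h) = -23/6 (b(h) = -6 - 1*(-13/6) = -6 + 13/6 = -23/6)
-C(b(S(-4, r)/((3*2)))) = -(-37 - 1*(-23/6)) = -(-37 + 23/6) = -1*(-199/6) = 199/6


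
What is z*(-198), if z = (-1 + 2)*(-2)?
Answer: 396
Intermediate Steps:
z = -2 (z = 1*(-2) = -2)
z*(-198) = -2*(-198) = 396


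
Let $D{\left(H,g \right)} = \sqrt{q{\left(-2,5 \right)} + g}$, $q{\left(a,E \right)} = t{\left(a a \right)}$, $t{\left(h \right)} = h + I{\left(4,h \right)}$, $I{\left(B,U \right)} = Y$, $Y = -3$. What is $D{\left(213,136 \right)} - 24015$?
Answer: $-24015 + \sqrt{137} \approx -24003.0$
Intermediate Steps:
$I{\left(B,U \right)} = -3$
$t{\left(h \right)} = -3 + h$ ($t{\left(h \right)} = h - 3 = -3 + h$)
$q{\left(a,E \right)} = -3 + a^{2}$ ($q{\left(a,E \right)} = -3 + a a = -3 + a^{2}$)
$D{\left(H,g \right)} = \sqrt{1 + g}$ ($D{\left(H,g \right)} = \sqrt{\left(-3 + \left(-2\right)^{2}\right) + g} = \sqrt{\left(-3 + 4\right) + g} = \sqrt{1 + g}$)
$D{\left(213,136 \right)} - 24015 = \sqrt{1 + 136} - 24015 = \sqrt{137} - 24015 = -24015 + \sqrt{137}$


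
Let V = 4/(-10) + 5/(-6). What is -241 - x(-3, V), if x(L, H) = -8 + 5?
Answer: -238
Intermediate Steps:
V = -37/30 (V = 4*(-1/10) + 5*(-1/6) = -2/5 - 5/6 = -37/30 ≈ -1.2333)
x(L, H) = -3
-241 - x(-3, V) = -241 - 1*(-3) = -241 + 3 = -238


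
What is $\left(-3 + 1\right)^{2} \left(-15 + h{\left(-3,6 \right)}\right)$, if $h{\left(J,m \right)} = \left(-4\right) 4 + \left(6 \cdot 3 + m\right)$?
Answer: $-28$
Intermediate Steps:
$h{\left(J,m \right)} = 2 + m$ ($h{\left(J,m \right)} = -16 + \left(18 + m\right) = 2 + m$)
$\left(-3 + 1\right)^{2} \left(-15 + h{\left(-3,6 \right)}\right) = \left(-3 + 1\right)^{2} \left(-15 + \left(2 + 6\right)\right) = \left(-2\right)^{2} \left(-15 + 8\right) = 4 \left(-7\right) = -28$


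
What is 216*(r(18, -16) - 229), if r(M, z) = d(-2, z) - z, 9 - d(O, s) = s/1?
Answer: -40608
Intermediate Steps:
d(O, s) = 9 - s (d(O, s) = 9 - s/1 = 9 - s)
r(M, z) = 9 - 2*z (r(M, z) = (9 - z) - z = 9 - 2*z)
216*(r(18, -16) - 229) = 216*((9 - 2*(-16)) - 229) = 216*((9 + 32) - 229) = 216*(41 - 229) = 216*(-188) = -40608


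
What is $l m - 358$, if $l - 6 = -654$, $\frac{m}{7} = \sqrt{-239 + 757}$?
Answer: $-358 - 4536 \sqrt{518} \approx -1.036 \cdot 10^{5}$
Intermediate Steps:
$m = 7 \sqrt{518}$ ($m = 7 \sqrt{-239 + 757} = 7 \sqrt{518} \approx 159.32$)
$l = -648$ ($l = 6 - 654 = -648$)
$l m - 358 = - 648 \cdot 7 \sqrt{518} - 358 = - 4536 \sqrt{518} - 358 = -358 - 4536 \sqrt{518}$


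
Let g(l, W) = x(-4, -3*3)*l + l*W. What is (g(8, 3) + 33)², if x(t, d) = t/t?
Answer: 4225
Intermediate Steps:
x(t, d) = 1
g(l, W) = l + W*l (g(l, W) = 1*l + l*W = l + W*l)
(g(8, 3) + 33)² = (8*(1 + 3) + 33)² = (8*4 + 33)² = (32 + 33)² = 65² = 4225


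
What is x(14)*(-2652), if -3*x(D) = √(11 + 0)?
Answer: 884*√11 ≈ 2931.9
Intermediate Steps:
x(D) = -√11/3 (x(D) = -√(11 + 0)/3 = -√11/3)
x(14)*(-2652) = -√11/3*(-2652) = 884*√11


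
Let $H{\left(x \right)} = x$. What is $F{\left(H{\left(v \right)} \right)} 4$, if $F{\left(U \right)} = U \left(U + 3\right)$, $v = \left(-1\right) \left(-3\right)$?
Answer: $72$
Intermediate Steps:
$v = 3$
$F{\left(U \right)} = U \left(3 + U\right)$
$F{\left(H{\left(v \right)} \right)} 4 = 3 \left(3 + 3\right) 4 = 3 \cdot 6 \cdot 4 = 18 \cdot 4 = 72$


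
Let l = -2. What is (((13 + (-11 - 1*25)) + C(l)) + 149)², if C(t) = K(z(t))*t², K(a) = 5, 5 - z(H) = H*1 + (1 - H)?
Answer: 21316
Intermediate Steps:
z(H) = 4 (z(H) = 5 - (H*1 + (1 - H)) = 5 - (H + (1 - H)) = 5 - 1*1 = 5 - 1 = 4)
C(t) = 5*t²
(((13 + (-11 - 1*25)) + C(l)) + 149)² = (((13 + (-11 - 1*25)) + 5*(-2)²) + 149)² = (((13 + (-11 - 25)) + 5*4) + 149)² = (((13 - 36) + 20) + 149)² = ((-23 + 20) + 149)² = (-3 + 149)² = 146² = 21316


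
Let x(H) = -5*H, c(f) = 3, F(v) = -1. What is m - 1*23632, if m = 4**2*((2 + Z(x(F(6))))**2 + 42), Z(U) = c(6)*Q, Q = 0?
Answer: -22896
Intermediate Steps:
Z(U) = 0 (Z(U) = 3*0 = 0)
m = 736 (m = 4**2*((2 + 0)**2 + 42) = 16*(2**2 + 42) = 16*(4 + 42) = 16*46 = 736)
m - 1*23632 = 736 - 1*23632 = 736 - 23632 = -22896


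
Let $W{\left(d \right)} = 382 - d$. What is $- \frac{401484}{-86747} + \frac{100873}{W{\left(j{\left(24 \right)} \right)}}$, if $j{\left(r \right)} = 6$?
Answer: $\frac{8901388115}{32616872} \approx 272.91$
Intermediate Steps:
$- \frac{401484}{-86747} + \frac{100873}{W{\left(j{\left(24 \right)} \right)}} = - \frac{401484}{-86747} + \frac{100873}{382 - 6} = \left(-401484\right) \left(- \frac{1}{86747}\right) + \frac{100873}{382 - 6} = \frac{401484}{86747} + \frac{100873}{376} = \frac{8901388115}{32616872}$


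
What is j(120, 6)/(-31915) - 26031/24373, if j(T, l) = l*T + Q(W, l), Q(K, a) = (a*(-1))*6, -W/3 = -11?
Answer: -847450497/777864295 ≈ -1.0895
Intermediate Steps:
W = 33 (W = -3*(-11) = 33)
Q(K, a) = -6*a (Q(K, a) = -a*6 = -6*a)
j(T, l) = -6*l + T*l (j(T, l) = l*T - 6*l = T*l - 6*l = -6*l + T*l)
j(120, 6)/(-31915) - 26031/24373 = (6*(-6 + 120))/(-31915) - 26031/24373 = (6*114)*(-1/31915) - 26031*1/24373 = 684*(-1/31915) - 26031/24373 = -684/31915 - 26031/24373 = -847450497/777864295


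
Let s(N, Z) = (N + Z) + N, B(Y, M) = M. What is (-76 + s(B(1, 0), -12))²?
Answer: 7744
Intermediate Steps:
s(N, Z) = Z + 2*N
(-76 + s(B(1, 0), -12))² = (-76 + (-12 + 2*0))² = (-76 + (-12 + 0))² = (-76 - 12)² = (-88)² = 7744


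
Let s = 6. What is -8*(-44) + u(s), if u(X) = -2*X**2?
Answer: 280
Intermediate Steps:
-8*(-44) + u(s) = -8*(-44) - 2*6**2 = 352 - 2*36 = 352 - 72 = 280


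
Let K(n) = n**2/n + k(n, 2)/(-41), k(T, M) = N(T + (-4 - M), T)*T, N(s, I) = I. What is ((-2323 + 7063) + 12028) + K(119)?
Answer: 678206/41 ≈ 16542.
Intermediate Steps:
k(T, M) = T**2 (k(T, M) = T*T = T**2)
K(n) = n - n**2/41 (K(n) = n**2/n + n**2/(-41) = n + n**2*(-1/41) = n - n**2/41)
((-2323 + 7063) + 12028) + K(119) = ((-2323 + 7063) + 12028) + (1/41)*119*(41 - 1*119) = (4740 + 12028) + (1/41)*119*(41 - 119) = 16768 + (1/41)*119*(-78) = 16768 - 9282/41 = 678206/41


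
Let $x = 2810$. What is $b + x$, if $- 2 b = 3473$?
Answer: $\frac{2147}{2} \approx 1073.5$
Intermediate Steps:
$b = - \frac{3473}{2}$ ($b = \left(- \frac{1}{2}\right) 3473 = - \frac{3473}{2} \approx -1736.5$)
$b + x = - \frac{3473}{2} + 2810 = \frac{2147}{2}$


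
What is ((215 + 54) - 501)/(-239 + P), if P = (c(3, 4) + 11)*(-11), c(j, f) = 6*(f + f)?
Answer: 29/111 ≈ 0.26126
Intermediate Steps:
c(j, f) = 12*f (c(j, f) = 6*(2*f) = 12*f)
P = -649 (P = (12*4 + 11)*(-11) = (48 + 11)*(-11) = 59*(-11) = -649)
((215 + 54) - 501)/(-239 + P) = ((215 + 54) - 501)/(-239 - 649) = (269 - 501)/(-888) = -232*(-1/888) = 29/111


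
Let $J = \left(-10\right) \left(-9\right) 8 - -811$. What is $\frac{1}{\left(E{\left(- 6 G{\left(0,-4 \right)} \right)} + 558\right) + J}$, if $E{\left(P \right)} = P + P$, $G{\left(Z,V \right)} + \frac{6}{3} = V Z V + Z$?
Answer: $\frac{1}{2113} \approx 0.00047326$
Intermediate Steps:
$G{\left(Z,V \right)} = -2 + Z + Z V^{2}$ ($G{\left(Z,V \right)} = -2 + \left(V Z V + Z\right) = -2 + \left(Z V^{2} + Z\right) = -2 + \left(Z + Z V^{2}\right) = -2 + Z + Z V^{2}$)
$E{\left(P \right)} = 2 P$
$J = 1531$ ($J = 90 \cdot 8 + 811 = 720 + 811 = 1531$)
$\frac{1}{\left(E{\left(- 6 G{\left(0,-4 \right)} \right)} + 558\right) + J} = \frac{1}{\left(2 \left(- 6 \left(-2 + 0 + 0 \left(-4\right)^{2}\right)\right) + 558\right) + 1531} = \frac{1}{\left(2 \left(- 6 \left(-2 + 0 + 0 \cdot 16\right)\right) + 558\right) + 1531} = \frac{1}{\left(2 \left(- 6 \left(-2 + 0 + 0\right)\right) + 558\right) + 1531} = \frac{1}{\left(2 \left(\left(-6\right) \left(-2\right)\right) + 558\right) + 1531} = \frac{1}{\left(2 \cdot 12 + 558\right) + 1531} = \frac{1}{\left(24 + 558\right) + 1531} = \frac{1}{582 + 1531} = \frac{1}{2113}$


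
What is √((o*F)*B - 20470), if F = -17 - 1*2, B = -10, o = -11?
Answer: 4*I*√1410 ≈ 150.2*I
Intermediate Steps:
F = -19 (F = -17 - 2 = -19)
√((o*F)*B - 20470) = √(-11*(-19)*(-10) - 20470) = √(209*(-10) - 20470) = √(-2090 - 20470) = √(-22560) = 4*I*√1410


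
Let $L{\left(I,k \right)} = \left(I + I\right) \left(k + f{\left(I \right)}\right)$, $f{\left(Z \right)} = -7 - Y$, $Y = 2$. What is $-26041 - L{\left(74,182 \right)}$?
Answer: $-51645$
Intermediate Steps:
$f{\left(Z \right)} = -9$ ($f{\left(Z \right)} = -7 - 2 = -9$)
$L{\left(I,k \right)} = 2 I \left(-9 + k\right)$ ($L{\left(I,k \right)} = \left(I + I\right) \left(k - 9\right) = 2 I \left(-9 + k\right)$)
$-26041 - L{\left(74,182 \right)} = -26041 - 2 \cdot 74 \left(-9 + 182\right) = -26041 - 2 \cdot 74 \cdot 173 = -26041 - 25604 = -51645$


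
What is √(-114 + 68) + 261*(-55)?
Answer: -14355 + I*√46 ≈ -14355.0 + 6.7823*I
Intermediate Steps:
√(-114 + 68) + 261*(-55) = √(-46) - 14355 = I*√46 - 14355 = -14355 + I*√46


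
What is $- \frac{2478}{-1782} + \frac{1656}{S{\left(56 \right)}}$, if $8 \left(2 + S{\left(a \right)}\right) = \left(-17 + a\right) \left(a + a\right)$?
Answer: $\frac{89563}{20196} \approx 4.4347$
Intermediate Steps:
$S{\left(a \right)} = -2 + \frac{a \left(-17 + a\right)}{4}$ ($S{\left(a \right)} = -2 + \frac{\left(-17 + a\right) \left(a + a\right)}{8} = -2 + \frac{\left(-17 + a\right) 2 a}{8} = -2 + \frac{2 a \left(-17 + a\right)}{8} = -2 + \frac{a \left(-17 + a\right)}{4}$)
$- \frac{2478}{-1782} + \frac{1656}{S{\left(56 \right)}} = - \frac{2478}{-1782} + \frac{1656}{-2 - 238 + \frac{56^{2}}{4}} = \left(-2478\right) \left(- \frac{1}{1782}\right) + \frac{1656}{-2 - 238 + \frac{1}{4} \cdot 3136} = \frac{413}{297} + \frac{1656}{-2 - 238 + 784} = \frac{413}{297} + \frac{1656}{544} = \frac{413}{297} + 1656 \cdot \frac{1}{544} = \frac{413}{297} + \frac{207}{68} = \frac{89563}{20196}$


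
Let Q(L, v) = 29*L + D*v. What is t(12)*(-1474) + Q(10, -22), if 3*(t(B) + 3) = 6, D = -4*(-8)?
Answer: 1060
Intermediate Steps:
D = 32
t(B) = -1 (t(B) = -3 + (1/3)*6 = -3 + 2 = -1)
Q(L, v) = 29*L + 32*v
t(12)*(-1474) + Q(10, -22) = -1*(-1474) + (29*10 + 32*(-22)) = 1474 + (290 - 704) = 1474 - 414 = 1060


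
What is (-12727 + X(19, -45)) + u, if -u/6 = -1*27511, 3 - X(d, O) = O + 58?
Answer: 152329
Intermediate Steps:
X(d, O) = -55 - O (X(d, O) = 3 - (O + 58) = 3 - (58 + O) = 3 + (-58 - O) = -55 - O)
u = 165066 (u = -(-6)*27511 = -6*(-27511) = 165066)
(-12727 + X(19, -45)) + u = (-12727 + (-55 - 1*(-45))) + 165066 = (-12727 + (-55 + 45)) + 165066 = (-12727 - 10) + 165066 = -12737 + 165066 = 152329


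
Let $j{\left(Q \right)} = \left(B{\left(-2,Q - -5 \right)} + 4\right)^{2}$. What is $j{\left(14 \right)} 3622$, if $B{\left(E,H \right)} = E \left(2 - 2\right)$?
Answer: $57952$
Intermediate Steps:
$B{\left(E,H \right)} = 0$ ($B{\left(E,H \right)} = E 0 = 0$)
$j{\left(Q \right)} = 16$ ($j{\left(Q \right)} = \left(0 + 4\right)^{2} = 4^{2} = 16$)
$j{\left(14 \right)} 3622 = 16 \cdot 3622 = 57952$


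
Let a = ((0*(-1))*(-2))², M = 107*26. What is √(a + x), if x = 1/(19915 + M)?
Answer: √22697/22697 ≈ 0.0066377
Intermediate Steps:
M = 2782
x = 1/22697 (x = 1/(19915 + 2782) = 1/22697 ≈ 4.4059e-5)
a = 0 (a = (0*(-2))² = 0² = 0)
√(a + x) = √(0 + 1/22697) = √(1/22697) = √22697/22697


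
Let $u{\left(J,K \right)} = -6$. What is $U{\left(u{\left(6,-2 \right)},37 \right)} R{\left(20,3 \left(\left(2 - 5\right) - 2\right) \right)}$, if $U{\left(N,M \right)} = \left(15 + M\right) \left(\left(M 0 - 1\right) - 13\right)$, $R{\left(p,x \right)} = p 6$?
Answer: $-87360$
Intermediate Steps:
$R{\left(p,x \right)} = 6 p$
$U{\left(N,M \right)} = -210 - 14 M$ ($U{\left(N,M \right)} = \left(15 + M\right) \left(\left(0 - 1\right) - 13\right) = \left(15 + M\right) \left(-1 - 13\right) = \left(15 + M\right) \left(-14\right) = -210 - 14 M$)
$U{\left(u{\left(6,-2 \right)},37 \right)} R{\left(20,3 \left(\left(2 - 5\right) - 2\right) \right)} = \left(-210 - 518\right) 6 \cdot 20 = \left(-210 - 518\right) 120 = \left(-728\right) 120 = -87360$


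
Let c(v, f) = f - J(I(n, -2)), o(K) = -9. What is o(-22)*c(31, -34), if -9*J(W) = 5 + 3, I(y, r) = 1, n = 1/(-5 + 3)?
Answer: 298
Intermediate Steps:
n = -1/2 (n = 1/(-2) = -1/2 ≈ -0.50000)
J(W) = -8/9 (J(W) = -(5 + 3)/9 = -1/9*8 = -8/9)
c(v, f) = 8/9 + f (c(v, f) = f - 1*(-8/9) = f + 8/9 = 8/9 + f)
o(-22)*c(31, -34) = -9*(8/9 - 34) = -9*(-298/9) = 298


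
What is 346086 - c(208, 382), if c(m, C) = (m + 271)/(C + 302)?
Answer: 236722345/684 ≈ 3.4609e+5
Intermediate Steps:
c(m, C) = (271 + m)/(302 + C)
346086 - c(208, 382) = 346086 - (271 + 208)/(302 + 382) = 346086 - 479/684 = 236722345/684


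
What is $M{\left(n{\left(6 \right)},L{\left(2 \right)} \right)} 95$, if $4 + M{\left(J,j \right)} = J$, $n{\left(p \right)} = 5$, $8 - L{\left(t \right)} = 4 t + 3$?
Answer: $95$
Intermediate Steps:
$L{\left(t \right)} = 5 - 4 t$ ($L{\left(t \right)} = 8 - \left(4 t + 3\right) = 8 - \left(3 + 4 t\right) = 5 - 4 t$)
$M{\left(J,j \right)} = -4 + J$
$M{\left(n{\left(6 \right)},L{\left(2 \right)} \right)} 95 = \left(-4 + 5\right) 95 = 1 \cdot 95 = 95$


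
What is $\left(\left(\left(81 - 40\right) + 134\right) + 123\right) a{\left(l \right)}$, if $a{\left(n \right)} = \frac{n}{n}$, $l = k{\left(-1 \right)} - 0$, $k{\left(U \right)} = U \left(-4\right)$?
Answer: $298$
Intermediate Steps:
$k{\left(U \right)} = - 4 U$
$l = 4$ ($l = \left(-4\right) \left(-1\right) - 0 = 4 + 0 = 4$)
$a{\left(n \right)} = 1$
$\left(\left(\left(81 - 40\right) + 134\right) + 123\right) a{\left(l \right)} = \left(\left(\left(81 - 40\right) + 134\right) + 123\right) 1 = \left(\left(41 + 134\right) + 123\right) 1 = \left(175 + 123\right) 1 = 298 \cdot 1 = 298$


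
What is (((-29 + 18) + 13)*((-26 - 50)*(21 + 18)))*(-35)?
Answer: 207480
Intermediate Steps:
(((-29 + 18) + 13)*((-26 - 50)*(21 + 18)))*(-35) = ((-11 + 13)*(-76*39))*(-35) = (2*(-2964))*(-35) = -5928*(-35) = 207480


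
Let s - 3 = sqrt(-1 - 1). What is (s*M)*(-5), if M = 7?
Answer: -105 - 35*I*sqrt(2) ≈ -105.0 - 49.497*I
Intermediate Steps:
s = 3 + I*sqrt(2) (s = 3 + sqrt(-1 - 1) = 3 + sqrt(-2) = 3 + I*sqrt(2) ≈ 3.0 + 1.4142*I)
(s*M)*(-5) = ((3 + I*sqrt(2))*7)*(-5) = (21 + 7*I*sqrt(2))*(-5) = -105 - 35*I*sqrt(2)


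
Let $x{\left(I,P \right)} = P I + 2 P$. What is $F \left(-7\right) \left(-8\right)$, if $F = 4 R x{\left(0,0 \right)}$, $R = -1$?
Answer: $0$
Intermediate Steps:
$x{\left(I,P \right)} = 2 P + I P$ ($x{\left(I,P \right)} = I P + 2 P = 2 P + I P$)
$F = 0$ ($F = 4 \left(-1\right) 0 \left(2 + 0\right) = - 4 \cdot 0 \cdot 2 = \left(-4\right) 0 = 0$)
$F \left(-7\right) \left(-8\right) = 0 \left(-7\right) \left(-8\right) = 0 \left(-8\right) = 0$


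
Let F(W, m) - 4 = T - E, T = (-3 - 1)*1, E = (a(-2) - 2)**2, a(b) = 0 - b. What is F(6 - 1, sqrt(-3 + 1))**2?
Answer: 0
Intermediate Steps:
a(b) = -b
E = 0 (E = (-1*(-2) - 2)**2 = (2 - 2)**2 = 0**2 = 0)
T = -4 (T = -4*1 = -4)
F(W, m) = 0 (F(W, m) = 4 + (-4 - 1*0) = 4 + (-4 + 0) = 4 - 4 = 0)
F(6 - 1, sqrt(-3 + 1))**2 = 0**2 = 0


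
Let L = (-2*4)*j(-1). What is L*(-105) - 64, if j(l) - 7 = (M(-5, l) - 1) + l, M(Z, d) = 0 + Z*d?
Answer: 8336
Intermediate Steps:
M(Z, d) = Z*d
j(l) = 6 - 4*l (j(l) = 7 + ((-5*l - 1) + l) = 7 + ((-1 - 5*l) + l) = 7 + (-1 - 4*l) = 6 - 4*l)
L = -80 (L = (-2*4)*(6 - 4*(-1)) = -8*(6 + 4) = -8*10 = -80)
L*(-105) - 64 = -80*(-105) - 64 = 8400 - 64 = 8336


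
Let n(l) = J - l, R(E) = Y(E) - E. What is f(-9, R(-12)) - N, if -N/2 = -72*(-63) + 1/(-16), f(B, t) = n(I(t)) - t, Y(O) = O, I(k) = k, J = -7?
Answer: 72519/8 ≈ 9064.9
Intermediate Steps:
R(E) = 0 (R(E) = E - E = 0)
n(l) = -7 - l
f(B, t) = -7 - 2*t (f(B, t) = (-7 - t) - t = -7 - 2*t)
N = -72575/8 (N = -2*(-72*(-63) + 1/(-16)) = -2*(4536 - 1/16) = -2*72575/16 = -72575/8 ≈ -9071.9)
f(-9, R(-12)) - N = (-7 - 2*0) - 1*(-72575/8) = (-7 + 0) + 72575/8 = -7 + 72575/8 = 72519/8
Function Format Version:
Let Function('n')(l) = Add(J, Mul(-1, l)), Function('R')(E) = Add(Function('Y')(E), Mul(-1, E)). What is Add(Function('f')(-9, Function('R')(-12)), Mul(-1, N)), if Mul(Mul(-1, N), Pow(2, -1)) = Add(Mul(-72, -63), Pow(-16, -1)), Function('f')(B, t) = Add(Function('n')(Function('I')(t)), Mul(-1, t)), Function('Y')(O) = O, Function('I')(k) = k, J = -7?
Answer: Rational(72519, 8) ≈ 9064.9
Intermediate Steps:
Function('R')(E) = 0 (Function('R')(E) = Add(E, Mul(-1, E)) = 0)
Function('n')(l) = Add(-7, Mul(-1, l))
Function('f')(B, t) = Add(-7, Mul(-2, t)) (Function('f')(B, t) = Add(Add(-7, Mul(-1, t)), Mul(-1, t)) = Add(-7, Mul(-2, t)))
N = Rational(-72575, 8) (N = Mul(-2, Add(Mul(-72, -63), Pow(-16, -1))) = Mul(-2, Add(4536, Rational(-1, 16))) = Mul(-2, Rational(72575, 16)) = Rational(-72575, 8) ≈ -9071.9)
Add(Function('f')(-9, Function('R')(-12)), Mul(-1, N)) = Add(Add(-7, Mul(-2, 0)), Mul(-1, Rational(-72575, 8))) = Add(Add(-7, 0), Rational(72575, 8)) = Add(-7, Rational(72575, 8)) = Rational(72519, 8)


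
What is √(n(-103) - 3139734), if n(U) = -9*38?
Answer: 2*I*√785019 ≈ 1772.0*I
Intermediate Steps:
n(U) = -342
√(n(-103) - 3139734) = √(-342 - 3139734) = √(-3140076) = 2*I*√785019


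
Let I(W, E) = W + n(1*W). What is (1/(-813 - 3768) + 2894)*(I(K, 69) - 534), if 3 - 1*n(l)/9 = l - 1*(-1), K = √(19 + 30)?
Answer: -7583240236/4581 ≈ -1.6554e+6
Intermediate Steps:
K = 7 (K = √49 = 7)
n(l) = 18 - 9*l (n(l) = 27 - 9*(l - 1*(-1)) = 27 - 9*(l + 1) = 27 - 9*(1 + l) = 27 + (-9 - 9*l) = 18 - 9*l)
I(W, E) = 18 - 8*W (I(W, E) = W + (18 - 9*W) = 18 - 8*W)
(1/(-813 - 3768) + 2894)*(I(K, 69) - 534) = (1/(-813 - 3768) + 2894)*((18 - 8*7) - 534) = (1/(-4581) + 2894)*((18 - 56) - 534) = (-1/4581 + 2894)*(-38 - 534) = (13257413/4581)*(-572) = -7583240236/4581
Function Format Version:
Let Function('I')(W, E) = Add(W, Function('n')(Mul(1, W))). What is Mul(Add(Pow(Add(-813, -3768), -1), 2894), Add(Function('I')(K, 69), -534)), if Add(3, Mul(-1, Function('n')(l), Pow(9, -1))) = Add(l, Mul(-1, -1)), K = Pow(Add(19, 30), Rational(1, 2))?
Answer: Rational(-7583240236, 4581) ≈ -1.6554e+6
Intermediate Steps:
K = 7 (K = Pow(49, Rational(1, 2)) = 7)
Function('n')(l) = Add(18, Mul(-9, l)) (Function('n')(l) = Add(27, Mul(-9, Add(l, Mul(-1, -1)))) = Add(27, Mul(-9, Add(l, 1))) = Add(27, Mul(-9, Add(1, l))) = Add(27, Add(-9, Mul(-9, l))) = Add(18, Mul(-9, l)))
Function('I')(W, E) = Add(18, Mul(-8, W)) (Function('I')(W, E) = Add(W, Add(18, Mul(-9, Mul(1, W)))) = Add(W, Add(18, Mul(-9, W))) = Add(18, Mul(-8, W)))
Mul(Add(Pow(Add(-813, -3768), -1), 2894), Add(Function('I')(K, 69), -534)) = Mul(Add(Pow(Add(-813, -3768), -1), 2894), Add(Add(18, Mul(-8, 7)), -534)) = Mul(Add(Pow(-4581, -1), 2894), Add(Add(18, -56), -534)) = Mul(Add(Rational(-1, 4581), 2894), Add(-38, -534)) = Mul(Rational(13257413, 4581), -572) = Rational(-7583240236, 4581)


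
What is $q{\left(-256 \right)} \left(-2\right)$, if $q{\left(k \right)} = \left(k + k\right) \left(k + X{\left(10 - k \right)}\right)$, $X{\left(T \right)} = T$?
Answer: $10240$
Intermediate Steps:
$q{\left(k \right)} = 20 k$ ($q{\left(k \right)} = \left(k + k\right) \left(k - \left(-10 + k\right)\right) = 2 k 10 = 20 k$)
$q{\left(-256 \right)} \left(-2\right) = 20 \left(-256\right) \left(-2\right) = \left(-5120\right) \left(-2\right) = 10240$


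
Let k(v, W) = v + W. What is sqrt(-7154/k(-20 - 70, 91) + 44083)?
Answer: sqrt(36929) ≈ 192.17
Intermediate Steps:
k(v, W) = W + v
sqrt(-7154/k(-20 - 70, 91) + 44083) = sqrt(-7154/(91 + (-20 - 70)) + 44083) = sqrt(-7154/(91 - 90) + 44083) = sqrt(-7154/1 + 44083) = sqrt(-7154*1 + 44083) = sqrt(-7154 + 44083) = sqrt(36929)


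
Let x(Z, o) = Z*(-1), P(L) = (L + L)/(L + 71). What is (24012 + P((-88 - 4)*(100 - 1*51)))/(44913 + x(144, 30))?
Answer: 106550260/198640053 ≈ 0.53640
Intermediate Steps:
P(L) = 2*L/(71 + L) (P(L) = (2*L)/(71 + L) = 2*L/(71 + L))
x(Z, o) = -Z
(24012 + P((-88 - 4)*(100 - 1*51)))/(44913 + x(144, 30)) = (24012 + 2*((-88 - 4)*(100 - 1*51))/(71 + (-88 - 4)*(100 - 1*51)))/(44913 - 1*144) = (24012 + 2*(-92*(100 - 51))/(71 - 92*(100 - 51)))/(44913 - 144) = (24012 + 2*(-92*49)/(71 - 92*49))/44769 = (24012 + 2*(-4508)/(71 - 4508))*(1/44769) = (24012 + 2*(-4508)/(-4437))*(1/44769) = (24012 + 2*(-4508)*(-1/4437))*(1/44769) = (24012 + 9016/4437)*(1/44769) = (106550260/4437)*(1/44769) = 106550260/198640053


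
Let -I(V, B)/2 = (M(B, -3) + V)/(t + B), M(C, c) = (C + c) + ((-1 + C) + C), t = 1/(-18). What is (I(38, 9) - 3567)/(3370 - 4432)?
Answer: 192161/56994 ≈ 3.3716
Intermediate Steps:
t = -1/18 ≈ -0.055556
M(C, c) = -1 + c + 3*C (M(C, c) = (C + c) + (-1 + 2*C) = -1 + c + 3*C)
I(V, B) = -2*(-4 + V + 3*B)/(-1/18 + B) (I(V, B) = -2*((-1 - 3 + 3*B) + V)/(-1/18 + B) = -2*((-4 + 3*B) + V)/(-1/18 + B) = -2*(-4 + V + 3*B)/(-1/18 + B))
(I(38, 9) - 3567)/(3370 - 4432) = (36*(4 - 1*38 - 3*9)/(-1 + 18*9) - 3567)/(3370 - 4432) = (36*(4 - 38 - 27)/(-1 + 162) - 3567)/(-1062) = (36*(-61)/161 - 3567)*(-1/1062) = (36*(1/161)*(-61) - 3567)*(-1/1062) = (-2196/161 - 3567)*(-1/1062) = -576483/161*(-1/1062) = 192161/56994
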